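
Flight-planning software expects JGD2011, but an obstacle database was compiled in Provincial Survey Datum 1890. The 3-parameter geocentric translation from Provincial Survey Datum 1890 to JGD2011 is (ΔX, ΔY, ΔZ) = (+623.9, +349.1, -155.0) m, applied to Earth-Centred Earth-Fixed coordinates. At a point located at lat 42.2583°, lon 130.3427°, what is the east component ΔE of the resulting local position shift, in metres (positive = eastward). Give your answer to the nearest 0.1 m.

The local east axis at (φ, λ) is (−sin λ, cos λ, 0), so ΔE = −sin(130.3427°)·623.9 + cos(130.3427°)·349.1 = -701.52 m.

ΔE = -701.5 m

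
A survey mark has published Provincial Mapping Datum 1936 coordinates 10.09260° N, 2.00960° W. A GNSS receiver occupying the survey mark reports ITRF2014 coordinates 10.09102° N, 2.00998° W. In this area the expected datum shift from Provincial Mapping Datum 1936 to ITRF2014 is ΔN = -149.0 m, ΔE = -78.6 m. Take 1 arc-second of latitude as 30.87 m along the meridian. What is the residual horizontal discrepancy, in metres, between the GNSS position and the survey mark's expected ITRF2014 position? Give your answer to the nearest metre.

Observed coordinate differences: Δφ = -0.00158°, Δλ = -0.00038°.
Converting to metres (1° lat = 111132 m, cos φ = 0.984526): observed ΔN = -175.6 m, observed ΔE = -41.6 m.
Subtracting the expected shift leaves a residual of -175.6 − (-149.0) = -26.6 m north and -41.6 − (-78.6) = 37.0 m east.
Residual distance = √((-26.6)² + 37.0²) = 45.6 m.

46 m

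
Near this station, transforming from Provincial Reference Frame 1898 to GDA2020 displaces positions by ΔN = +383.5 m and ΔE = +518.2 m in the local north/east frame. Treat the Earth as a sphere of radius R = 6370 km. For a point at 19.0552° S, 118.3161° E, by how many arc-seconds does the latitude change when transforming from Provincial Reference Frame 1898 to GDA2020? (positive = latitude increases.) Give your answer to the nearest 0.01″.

Δφ = 12.42″

On a sphere of radius R, 1 rad of latitude = R, so Δφ = ΔN / R = 383.5 / 6370000 = 6.0204e-05 rad = 12.418″.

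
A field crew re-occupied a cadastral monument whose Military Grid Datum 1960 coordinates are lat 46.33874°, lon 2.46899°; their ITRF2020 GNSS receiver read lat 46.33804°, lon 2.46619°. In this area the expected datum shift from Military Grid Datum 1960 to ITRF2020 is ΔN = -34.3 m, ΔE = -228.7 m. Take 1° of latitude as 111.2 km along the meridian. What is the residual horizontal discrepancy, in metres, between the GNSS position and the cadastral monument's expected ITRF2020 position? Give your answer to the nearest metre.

Observed coordinate differences: Δφ = -0.00070°, Δλ = -0.00280°.
Converting to metres (1° lat = 111200 m, cos φ = 0.690393): observed ΔN = -77.8 m, observed ΔE = -215.0 m.
Subtracting the expected shift leaves a residual of -77.8 − (-34.3) = -43.5 m north and -215.0 − (-228.7) = 13.7 m east.
Residual distance = √((-43.5)² + 13.7²) = 45.7 m.

46 m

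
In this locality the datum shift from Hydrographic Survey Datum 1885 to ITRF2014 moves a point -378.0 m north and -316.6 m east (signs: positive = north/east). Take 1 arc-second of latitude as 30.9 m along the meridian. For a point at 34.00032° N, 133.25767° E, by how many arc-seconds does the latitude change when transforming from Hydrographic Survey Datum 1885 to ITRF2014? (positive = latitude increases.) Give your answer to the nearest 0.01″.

1″ of latitude = 30.90 m, so Δφ = -378.0 / 30.90 = -12.233″.

Δφ = -12.23″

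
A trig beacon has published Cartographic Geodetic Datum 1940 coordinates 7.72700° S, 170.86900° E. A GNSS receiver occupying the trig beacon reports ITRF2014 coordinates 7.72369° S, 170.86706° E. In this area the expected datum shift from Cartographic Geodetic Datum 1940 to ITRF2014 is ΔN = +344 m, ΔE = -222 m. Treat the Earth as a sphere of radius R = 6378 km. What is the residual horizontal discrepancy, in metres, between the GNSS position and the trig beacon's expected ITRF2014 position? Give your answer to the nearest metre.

Observed coordinate differences: Δφ = +0.00331°, Δλ = -0.00194°.
Converting to metres (1° lat = 111317 m, cos φ = 0.990920): observed ΔN = 368.5 m, observed ΔE = -214.0 m.
Subtracting the expected shift leaves a residual of 368.5 − (344) = 24.5 m north and -214.0 − (-222) = 8.0 m east.
Residual distance = √(24.5² + 8.0²) = 25.7 m.

26 m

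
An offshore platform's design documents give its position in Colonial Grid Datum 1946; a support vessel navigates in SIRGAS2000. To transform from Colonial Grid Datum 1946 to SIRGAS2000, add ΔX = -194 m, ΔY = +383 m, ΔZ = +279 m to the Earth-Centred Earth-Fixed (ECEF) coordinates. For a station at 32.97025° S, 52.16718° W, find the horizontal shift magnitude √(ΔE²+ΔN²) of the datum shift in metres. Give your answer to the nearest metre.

82 m

The local east axis at (φ, λ) is (−sin λ, cos λ, 0), so ΔE = −sin(-52.16718°)·(-194) + cos(-52.16718°)·383 = 81.69 m.
The local north axis is (−sin φ cos λ, −sin φ sin λ, cos φ), giving ΔN = -64.756 − 164.619 + 234.068 = 4.69 m.
Horizontal magnitude = √(ΔE² + ΔN²) = √(81.69² + 4.69²) = 81.83 m.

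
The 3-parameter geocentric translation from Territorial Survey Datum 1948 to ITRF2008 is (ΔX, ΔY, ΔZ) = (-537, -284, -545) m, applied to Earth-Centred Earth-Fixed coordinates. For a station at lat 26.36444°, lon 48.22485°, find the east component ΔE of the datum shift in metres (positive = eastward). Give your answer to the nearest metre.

At φ = 26.36444°, λ = 48.22485°: sin φ = 0.444079, cos φ = 0.895988, sin λ = 0.745765, cos λ = 0.666209.
ΔE = −sin λ·ΔX + cos λ·ΔY = −(0.745765)·(-537) + (0.666209)·(-284) = 211.27 m.

ΔE = 211 m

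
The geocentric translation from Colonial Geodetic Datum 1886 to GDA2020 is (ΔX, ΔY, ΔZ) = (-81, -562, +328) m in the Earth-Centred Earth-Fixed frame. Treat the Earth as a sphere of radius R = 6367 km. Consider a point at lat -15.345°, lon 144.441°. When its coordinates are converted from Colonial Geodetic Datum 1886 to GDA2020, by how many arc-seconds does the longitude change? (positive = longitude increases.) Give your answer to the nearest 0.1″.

sin φ = -0.264631, cos φ = 0.964350, sin λ = 0.581541, cos λ = -0.813517.
East component: ΔE = −sin λ·ΔX + cos λ·ΔY = −(0.581541)(-81) + (-0.813517)(-562) = 504.30 m.
1° of latitude spans πR/180 = 111125 m; at latitude φ, 1° of longitude spans that × cos φ = 107163.5 m, so Δλ = 504.30 / 107163.5 × 3600 = 16.941″.

Δλ = 16.9″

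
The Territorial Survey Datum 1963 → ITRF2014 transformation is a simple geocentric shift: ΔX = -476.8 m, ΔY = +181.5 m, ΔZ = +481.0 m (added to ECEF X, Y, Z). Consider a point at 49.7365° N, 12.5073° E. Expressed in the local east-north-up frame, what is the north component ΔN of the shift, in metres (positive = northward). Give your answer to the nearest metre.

At φ = 49.7365°, λ = 12.5073°: sin φ = 0.763080, cos φ = 0.646304, sin λ = 0.216564, cos λ = 0.976268.
ΔN = −sin φ cos λ·ΔX − sin φ sin λ·ΔY + cos φ·ΔZ = −(0.763080)(0.976268)(-476.8) − (0.763080)(0.216564)(181.5) + (0.646304)(481.0) = 636.08 m.

ΔN = 636 m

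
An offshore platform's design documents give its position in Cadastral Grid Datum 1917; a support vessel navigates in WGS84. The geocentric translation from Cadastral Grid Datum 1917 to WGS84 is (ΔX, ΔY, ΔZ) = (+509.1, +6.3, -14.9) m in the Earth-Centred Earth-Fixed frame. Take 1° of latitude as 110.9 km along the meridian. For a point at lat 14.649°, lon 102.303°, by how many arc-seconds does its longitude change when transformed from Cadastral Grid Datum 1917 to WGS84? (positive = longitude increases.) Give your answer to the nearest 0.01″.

sin φ = 0.252897, cos φ = 0.967493, sin λ = 0.977034, cos λ = -0.213082.
East component: ΔE = −sin λ·ΔX + cos λ·ΔY = −(0.977034)(509.1) + (-0.213082)(6.3) = -498.75 m.
1° of latitude spans 110900 m; at latitude φ, 1° of longitude spans that × cos φ = 107295.0 m, so Δλ = -498.75 / 107295.0 × 3600 = -16.734″.

Δλ = -16.73″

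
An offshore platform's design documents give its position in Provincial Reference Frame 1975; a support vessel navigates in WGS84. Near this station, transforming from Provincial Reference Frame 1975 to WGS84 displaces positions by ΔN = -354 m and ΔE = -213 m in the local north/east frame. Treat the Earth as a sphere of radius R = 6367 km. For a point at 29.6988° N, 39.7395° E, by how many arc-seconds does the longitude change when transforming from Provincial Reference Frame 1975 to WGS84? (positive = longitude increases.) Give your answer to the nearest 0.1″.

Δλ = -7.9″

At latitude 29.6988°, cos φ = 0.868642.
One radian of longitude at latitude φ spans R cos φ, so Δλ = ΔE / (R cos φ) = -213.0 / (6367000 × 0.868642) = -3.8513e-05 rad = -7.944″.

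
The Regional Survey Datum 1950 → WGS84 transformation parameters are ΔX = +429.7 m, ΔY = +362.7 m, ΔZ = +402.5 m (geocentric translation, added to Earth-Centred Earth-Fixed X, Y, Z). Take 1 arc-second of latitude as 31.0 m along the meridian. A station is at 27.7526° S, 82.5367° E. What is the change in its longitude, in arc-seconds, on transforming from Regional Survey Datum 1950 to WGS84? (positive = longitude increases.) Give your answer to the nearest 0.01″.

sin φ = -0.465655, cos φ = 0.884967, sin λ = 0.991528, cos λ = 0.129891.
East component: ΔE = −sin λ·ΔX + cos λ·ΔY = −(0.991528)(429.7) + (0.129891)(362.7) = -378.95 m.
1° of latitude spans 3600 × 31.00 = 111600 m; at latitude φ, 1° of longitude spans that × cos φ = 98762.3 m, so Δλ = -378.95 / 98762.3 × 3600 = -13.813″.

Δλ = -13.81″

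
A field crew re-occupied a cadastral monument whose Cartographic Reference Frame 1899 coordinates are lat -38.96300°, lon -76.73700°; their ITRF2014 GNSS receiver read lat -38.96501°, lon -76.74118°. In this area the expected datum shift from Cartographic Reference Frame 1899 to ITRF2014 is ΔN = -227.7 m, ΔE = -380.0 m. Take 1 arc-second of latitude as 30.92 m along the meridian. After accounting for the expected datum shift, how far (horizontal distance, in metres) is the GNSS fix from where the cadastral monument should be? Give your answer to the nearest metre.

Observed coordinate differences: Δφ = -0.00201°, Δλ = -0.00418°.
Converting to metres (1° lat = 111312 m, cos φ = 0.777552): observed ΔN = -223.7 m, observed ΔE = -361.8 m.
Subtracting the expected shift leaves a residual of -223.7 − (-227.7) = 4.0 m north and -361.8 − (-380.0) = 18.2 m east.
Residual distance = √(4.0² + 18.2²) = 18.6 m.

19 m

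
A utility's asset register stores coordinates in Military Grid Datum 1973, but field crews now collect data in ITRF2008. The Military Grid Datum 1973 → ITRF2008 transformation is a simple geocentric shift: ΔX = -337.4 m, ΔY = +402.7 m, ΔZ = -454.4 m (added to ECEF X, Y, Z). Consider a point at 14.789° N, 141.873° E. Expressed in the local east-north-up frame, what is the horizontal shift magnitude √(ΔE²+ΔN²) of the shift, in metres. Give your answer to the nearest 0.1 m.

580.8 m

The local east axis at (φ, λ) is (−sin λ, cos λ, 0), so ΔE = −sin(141.873°)·(-337.4) + cos(141.873°)·402.7 = -108.47 m.
The local north axis is (−sin φ cos λ, −sin φ sin λ, cos φ), giving ΔN = -67.750 − 63.465 − 439.347 = -570.56 m.
Horizontal magnitude = √(ΔE² + ΔN²) = √((-108.47)² + (-570.56)²) = 580.78 m.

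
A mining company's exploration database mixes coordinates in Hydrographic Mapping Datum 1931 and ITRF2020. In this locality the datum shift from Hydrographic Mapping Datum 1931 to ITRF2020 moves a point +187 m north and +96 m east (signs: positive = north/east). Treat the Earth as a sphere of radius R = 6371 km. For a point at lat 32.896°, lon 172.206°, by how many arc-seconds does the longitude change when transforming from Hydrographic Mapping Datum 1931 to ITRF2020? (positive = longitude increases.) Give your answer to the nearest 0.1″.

At latitude 32.896°, cos φ = 0.839658.
One radian of longitude at latitude φ spans R cos φ, so Δλ = ΔE / (R cos φ) = 96.0 / (6371000 × 0.839658) = 1.7946e-05 rad = 3.702″.

Δλ = 3.7″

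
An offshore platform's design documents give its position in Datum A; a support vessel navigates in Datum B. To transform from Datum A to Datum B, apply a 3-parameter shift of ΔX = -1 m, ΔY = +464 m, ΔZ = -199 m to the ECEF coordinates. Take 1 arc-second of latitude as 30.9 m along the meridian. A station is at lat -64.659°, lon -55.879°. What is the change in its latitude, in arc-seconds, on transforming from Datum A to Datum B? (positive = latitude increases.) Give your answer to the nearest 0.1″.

sin φ = -0.903777, cos φ = 0.428005, sin λ = -0.827855, cos λ = 0.560942.
North component: ΔN = −sin φ cos λ·ΔX − sin φ sin λ·ΔY + cos φ·ΔZ = −(-0.903777)(0.560942)(-1) − (-0.903777)(-0.827855)(464) + (0.428005)(-199) = -432.84 m.
1° of latitude spans 3600 × 30.90 = 111240 m, so Δφ = -432.84 / 111240 × 3600 = -14.008″.

Δφ = -14.0″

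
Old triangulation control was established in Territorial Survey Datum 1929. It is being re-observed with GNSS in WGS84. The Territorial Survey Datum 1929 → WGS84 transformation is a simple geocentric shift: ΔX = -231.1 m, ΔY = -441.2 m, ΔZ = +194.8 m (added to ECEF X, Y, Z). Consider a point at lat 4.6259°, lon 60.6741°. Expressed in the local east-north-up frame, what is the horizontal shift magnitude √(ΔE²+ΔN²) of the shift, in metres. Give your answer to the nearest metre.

235 m

The local east axis at (φ, λ) is (−sin λ, cos λ, 0), so ΔE = −sin(60.6741°)·(-231.1) + cos(60.6741°)·(-441.2) = -14.61 m.
The local north axis is (−sin φ cos λ, −sin φ sin λ, cos φ), giving ΔN = 9.129 + 31.023 + 194.165 = 234.32 m.
Horizontal magnitude = √(ΔE² + ΔN²) = √((-14.61)² + 234.32²) = 234.77 m.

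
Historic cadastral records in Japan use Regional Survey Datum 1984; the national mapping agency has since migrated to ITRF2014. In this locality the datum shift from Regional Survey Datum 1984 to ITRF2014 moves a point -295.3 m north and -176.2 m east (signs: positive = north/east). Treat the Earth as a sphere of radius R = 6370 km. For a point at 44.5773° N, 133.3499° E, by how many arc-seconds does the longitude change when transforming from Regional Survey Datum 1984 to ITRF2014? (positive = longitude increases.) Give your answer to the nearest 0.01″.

At latitude 44.5773°, cos φ = 0.712304.
One radian of longitude at latitude φ spans R cos φ, so Δλ = ΔE / (R cos φ) = -176.2 / (6370000 × 0.712304) = -3.8833e-05 rad = -8.010″.

Δλ = -8.01″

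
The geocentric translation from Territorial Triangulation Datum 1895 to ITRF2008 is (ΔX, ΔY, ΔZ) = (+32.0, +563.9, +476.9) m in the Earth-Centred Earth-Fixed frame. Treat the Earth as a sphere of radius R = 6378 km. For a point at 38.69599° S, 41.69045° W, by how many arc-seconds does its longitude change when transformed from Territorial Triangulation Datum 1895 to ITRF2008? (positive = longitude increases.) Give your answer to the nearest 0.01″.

sin φ = -0.625188, cos φ = 0.780474, sin λ = -0.665106, cos λ = 0.746749.
East component: ΔE = −sin λ·ΔX + cos λ·ΔY = −(-0.665106)(32.0) + (0.746749)(563.9) = 442.38 m.
1° of latitude spans πR/180 = 111317 m; at latitude φ, 1° of longitude spans that × cos φ = 86880.1 m, so Δλ = 442.38 / 86880.1 × 3600 = 18.330″.

Δλ = 18.33″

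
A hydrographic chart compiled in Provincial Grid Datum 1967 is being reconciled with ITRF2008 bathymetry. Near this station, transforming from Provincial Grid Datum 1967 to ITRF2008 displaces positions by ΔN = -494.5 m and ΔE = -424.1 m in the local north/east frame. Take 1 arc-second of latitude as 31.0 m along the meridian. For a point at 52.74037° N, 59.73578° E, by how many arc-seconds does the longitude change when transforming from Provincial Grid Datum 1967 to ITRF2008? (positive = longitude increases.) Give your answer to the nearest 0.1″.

At latitude 52.74037°, cos φ = 0.605428.
1″ of longitude at this latitude = 31.00 × cos φ = 18.7683 m, so Δλ = -424.1 / 18.7683 = -22.597″.

Δλ = -22.6″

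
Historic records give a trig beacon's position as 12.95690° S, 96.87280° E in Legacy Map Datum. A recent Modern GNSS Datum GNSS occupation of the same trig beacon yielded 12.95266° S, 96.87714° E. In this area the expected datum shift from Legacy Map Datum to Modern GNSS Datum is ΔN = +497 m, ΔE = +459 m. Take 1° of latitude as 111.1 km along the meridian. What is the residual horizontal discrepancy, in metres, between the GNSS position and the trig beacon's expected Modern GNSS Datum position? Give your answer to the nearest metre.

Observed coordinate differences: Δφ = +0.00424°, Δλ = +0.00434°.
Converting to metres (1° lat = 111100 m, cos φ = 0.974539): observed ΔN = 471.1 m, observed ΔE = 469.9 m.
Subtracting the expected shift leaves a residual of 471.1 − (497) = -25.9 m north and 469.9 − (459) = 10.9 m east.
Residual distance = √((-25.9)² + 10.9²) = 28.1 m.

28 m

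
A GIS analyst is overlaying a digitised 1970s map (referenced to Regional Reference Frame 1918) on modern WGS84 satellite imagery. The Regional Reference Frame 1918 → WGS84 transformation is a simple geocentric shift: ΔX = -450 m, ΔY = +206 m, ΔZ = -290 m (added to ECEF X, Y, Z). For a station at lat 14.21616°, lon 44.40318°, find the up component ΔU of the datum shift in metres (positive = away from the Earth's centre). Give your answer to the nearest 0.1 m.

At φ = 14.21616°, λ = 44.40318°: sin φ = 0.245581, cos φ = 0.969376, sin λ = 0.699703, cos λ = 0.714434.
ΔU = cos φ cos λ·ΔX + cos φ sin λ·ΔY + sin φ·ΔZ = (0.969376)(0.714434)(-450) + (0.969376)(0.699703)(206) + (0.245581)(-290) = -243.14 m.

ΔU = -243.1 m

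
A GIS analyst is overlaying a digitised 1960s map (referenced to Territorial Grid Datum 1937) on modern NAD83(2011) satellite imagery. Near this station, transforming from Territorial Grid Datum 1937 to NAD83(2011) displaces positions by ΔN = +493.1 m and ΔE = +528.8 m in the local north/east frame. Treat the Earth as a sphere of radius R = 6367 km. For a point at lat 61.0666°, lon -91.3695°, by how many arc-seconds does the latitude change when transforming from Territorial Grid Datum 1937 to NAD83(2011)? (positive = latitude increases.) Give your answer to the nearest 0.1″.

Δφ = 16.0″

On a sphere of radius R, 1 rad of latitude = R, so Δφ = ΔN / R = 493.1 / 6367000 = 7.7446e-05 rad = 15.974″.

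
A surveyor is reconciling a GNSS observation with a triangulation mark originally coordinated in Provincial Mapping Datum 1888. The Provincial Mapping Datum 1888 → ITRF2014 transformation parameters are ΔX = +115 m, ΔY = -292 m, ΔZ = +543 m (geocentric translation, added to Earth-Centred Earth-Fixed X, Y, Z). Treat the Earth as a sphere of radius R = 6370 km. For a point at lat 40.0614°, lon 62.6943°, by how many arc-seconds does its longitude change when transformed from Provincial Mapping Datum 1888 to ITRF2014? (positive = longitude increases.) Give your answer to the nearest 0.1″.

sin φ = 0.643608, cos φ = 0.765355, sin λ = 0.888572, cos λ = 0.458738.
East component: ΔE = −sin λ·ΔX + cos λ·ΔY = −(0.888572)(115) + (0.458738)(-292) = -236.14 m.
1° of latitude spans πR/180 = 111177 m; at latitude φ, 1° of longitude spans that × cos φ = 85090.3 m, so Δλ = -236.14 / 85090.3 × 3600 = -9.990″.

Δλ = -10.0″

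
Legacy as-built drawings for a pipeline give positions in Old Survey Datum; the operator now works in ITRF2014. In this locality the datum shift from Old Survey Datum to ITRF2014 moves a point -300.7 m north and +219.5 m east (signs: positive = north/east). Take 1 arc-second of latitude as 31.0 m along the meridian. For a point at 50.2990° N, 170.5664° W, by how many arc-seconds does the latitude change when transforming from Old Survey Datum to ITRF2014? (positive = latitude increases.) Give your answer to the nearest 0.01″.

Δφ = -9.70″

1″ of latitude = 31.00 m, so Δφ = -300.7 / 31.00 = -9.700″.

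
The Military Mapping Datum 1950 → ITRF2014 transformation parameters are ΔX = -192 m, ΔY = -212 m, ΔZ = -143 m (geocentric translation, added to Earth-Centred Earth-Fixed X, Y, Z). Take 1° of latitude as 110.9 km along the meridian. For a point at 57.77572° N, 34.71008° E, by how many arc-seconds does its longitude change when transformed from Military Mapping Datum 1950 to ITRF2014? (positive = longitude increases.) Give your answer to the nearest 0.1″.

Δλ = -4.0″

sin φ = 0.845967, cos φ = 0.533235, sin λ = 0.569424, cos λ = 0.822044.
East component: ΔE = −sin λ·ΔX + cos λ·ΔY = −(0.569424)(-192) + (0.822044)(-212) = -64.94 m.
1° of latitude spans 110900 m; at latitude φ, 1° of longitude spans that × cos φ = 59135.7 m, so Δλ = -64.94 / 59135.7 × 3600 = -3.954″.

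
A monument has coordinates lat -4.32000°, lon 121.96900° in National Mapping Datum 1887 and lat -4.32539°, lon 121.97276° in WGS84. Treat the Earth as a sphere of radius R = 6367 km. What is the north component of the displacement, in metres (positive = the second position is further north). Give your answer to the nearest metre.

ΔN = -599 m

Δφ = -4.32539° − -4.32000° = -0.00539°; Δλ = 121.97276° − 121.96900° = +0.00376°.
1° along a meridian = πR/180 = 111125 m.
ΔN = Δφ × 111125 = -599.0 m; ΔE = Δλ × 111125 × cos(-4.32000°) = +0.00376 × 111125 × 0.997159 = 416.6 m.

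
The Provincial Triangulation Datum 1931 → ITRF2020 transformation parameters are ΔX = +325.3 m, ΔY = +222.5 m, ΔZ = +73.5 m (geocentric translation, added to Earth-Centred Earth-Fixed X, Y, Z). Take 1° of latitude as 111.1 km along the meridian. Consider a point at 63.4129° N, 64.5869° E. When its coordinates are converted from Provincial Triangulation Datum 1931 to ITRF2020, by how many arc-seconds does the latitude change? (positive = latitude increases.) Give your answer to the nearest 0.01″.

Δφ = -8.80″

sin φ = 0.894255, cos φ = 0.447558, sin λ = 0.903237, cos λ = 0.429142.
North component: ΔN = −sin φ cos λ·ΔX − sin φ sin λ·ΔY + cos φ·ΔZ = −(0.894255)(0.429142)(325.3) − (0.894255)(0.903237)(222.5) + (0.447558)(73.5) = -271.66 m.
1° of latitude spans 111100 m, so Δφ = -271.66 / 111100 × 3600 = -8.803″.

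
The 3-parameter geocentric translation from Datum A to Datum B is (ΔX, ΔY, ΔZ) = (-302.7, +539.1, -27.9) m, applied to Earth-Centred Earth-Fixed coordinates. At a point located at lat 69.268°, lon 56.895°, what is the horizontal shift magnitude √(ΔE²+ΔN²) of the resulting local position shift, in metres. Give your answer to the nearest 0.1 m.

614.3 m

At φ = 69.268°, λ = 56.895°: sin φ = 0.935246, cos φ = 0.353997, sin λ = 0.837671, cos λ = 0.546175.
ΔE = −sin λ·ΔX + cos λ·ΔY = −(0.837671)·(-302.7) + (0.546175)·(539.1) = 548.01 m.
ΔN = −sin φ cos λ·ΔX − sin φ sin λ·ΔY + cos φ·ΔZ = −(0.935246)(0.546175)(-302.7) − (0.935246)(0.837671)(539.1) + (0.353997)(-27.9) = -277.60 m.
Horizontal magnitude = √(ΔE² + ΔN²) = √(548.01² + (-277.60)²) = 614.31 m.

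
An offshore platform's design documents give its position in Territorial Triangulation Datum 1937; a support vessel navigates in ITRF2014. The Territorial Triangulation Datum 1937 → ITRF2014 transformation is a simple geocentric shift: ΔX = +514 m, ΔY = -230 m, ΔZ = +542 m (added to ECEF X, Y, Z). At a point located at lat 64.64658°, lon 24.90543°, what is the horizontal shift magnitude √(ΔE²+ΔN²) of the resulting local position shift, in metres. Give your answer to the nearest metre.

437 m

At φ = 64.64658°, λ = 24.90543°: sin φ = 0.903684, cos φ = 0.428201, sin λ = 0.421122, cos λ = 0.907004.
ΔE = −sin λ·ΔX + cos λ·ΔY = −(0.421122)·(514) + (0.907004)·(-230) = -425.07 m.
ΔN = −sin φ cos λ·ΔX − sin φ sin λ·ΔY + cos φ·ΔZ = −(0.903684)(0.907004)(514) − (0.903684)(0.421122)(-230) + (0.428201)(542) = -101.68 m.
Horizontal magnitude = √(ΔE² + ΔN²) = √((-425.07)² + (-101.68)²) = 437.06 m.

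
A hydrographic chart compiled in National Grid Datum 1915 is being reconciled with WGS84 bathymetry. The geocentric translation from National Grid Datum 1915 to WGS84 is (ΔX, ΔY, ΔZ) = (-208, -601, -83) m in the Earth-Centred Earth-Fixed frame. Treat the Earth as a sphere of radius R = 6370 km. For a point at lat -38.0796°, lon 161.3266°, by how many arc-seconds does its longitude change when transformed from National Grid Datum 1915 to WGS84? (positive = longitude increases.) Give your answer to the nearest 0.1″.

Δλ = 26.2″

sin φ = -0.616756, cos φ = 0.787155, sin λ = 0.320173, cos λ = -0.947359.
East component: ΔE = −sin λ·ΔX + cos λ·ΔY = −(0.320173)(-208) + (-0.947359)(-601) = 635.96 m.
1° of latitude spans πR/180 = 111177 m; at latitude φ, 1° of longitude spans that × cos φ = 87513.9 m, so Δλ = 635.96 / 87513.9 × 3600 = 26.161″.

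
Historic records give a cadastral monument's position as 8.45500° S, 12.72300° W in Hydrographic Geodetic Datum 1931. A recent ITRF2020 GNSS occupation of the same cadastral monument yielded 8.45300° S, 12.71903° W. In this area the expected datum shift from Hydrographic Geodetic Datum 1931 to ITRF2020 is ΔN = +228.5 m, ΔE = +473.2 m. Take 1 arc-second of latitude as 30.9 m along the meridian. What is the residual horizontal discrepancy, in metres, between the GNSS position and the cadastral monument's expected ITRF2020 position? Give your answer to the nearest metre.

Observed coordinate differences: Δφ = +0.00200°, Δλ = +0.00397°.
Converting to metres (1° lat = 111240 m, cos φ = 0.989132): observed ΔN = 222.5 m, observed ΔE = 436.8 m.
Subtracting the expected shift leaves a residual of 222.5 − (228.5) = -6.0 m north and 436.8 − (473.2) = -36.4 m east.
Residual distance = √((-6.0)² + (-36.4)²) = 36.9 m.

37 m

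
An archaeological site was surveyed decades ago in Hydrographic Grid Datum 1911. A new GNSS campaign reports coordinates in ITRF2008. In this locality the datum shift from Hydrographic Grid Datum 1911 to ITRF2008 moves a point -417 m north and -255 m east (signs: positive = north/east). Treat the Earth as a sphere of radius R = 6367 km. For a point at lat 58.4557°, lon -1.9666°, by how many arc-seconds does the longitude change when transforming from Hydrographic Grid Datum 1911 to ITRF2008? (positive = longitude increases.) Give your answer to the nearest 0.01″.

At latitude 58.4557°, cos φ = 0.523158.
One radian of longitude at latitude φ spans R cos φ, so Δλ = ΔE / (R cos φ) = -255.0 / (6367000 × 0.523158) = -7.6555e-05 rad = -15.791″.

Δλ = -15.79″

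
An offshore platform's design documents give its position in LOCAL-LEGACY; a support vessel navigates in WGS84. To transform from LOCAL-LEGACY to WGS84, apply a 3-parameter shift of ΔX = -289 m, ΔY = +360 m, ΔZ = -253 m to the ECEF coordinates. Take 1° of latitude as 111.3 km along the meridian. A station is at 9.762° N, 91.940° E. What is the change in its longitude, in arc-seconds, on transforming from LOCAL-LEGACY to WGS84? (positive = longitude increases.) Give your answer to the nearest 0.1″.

Δλ = 9.1″

sin φ = 0.169556, cos φ = 0.985521, sin λ = 0.999427, cos λ = -0.033853.
East component: ΔE = −sin λ·ΔX + cos λ·ΔY = −(0.999427)(-289) + (-0.033853)(360) = 276.65 m.
1° of latitude spans 111300 m; at latitude φ, 1° of longitude spans that × cos φ = 109688.4 m, so Δλ = 276.65 / 109688.4 × 3600 = 9.080″.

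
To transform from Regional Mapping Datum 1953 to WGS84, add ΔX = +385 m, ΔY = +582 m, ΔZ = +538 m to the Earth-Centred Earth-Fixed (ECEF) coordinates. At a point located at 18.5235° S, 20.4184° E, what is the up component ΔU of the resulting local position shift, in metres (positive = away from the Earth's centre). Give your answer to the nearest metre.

At φ = -18.5235°, λ = 20.4184°: sin φ = -0.317694, cos φ = 0.948193, sin λ = 0.348873, cos λ = 0.937170.
ΔU = cos φ cos λ·ΔX + cos φ sin λ·ΔY + sin φ·ΔZ = (0.948193)(0.937170)(385) + (0.948193)(0.348873)(582) + (-0.317694)(538) = 363.72 m.

ΔU = 364 m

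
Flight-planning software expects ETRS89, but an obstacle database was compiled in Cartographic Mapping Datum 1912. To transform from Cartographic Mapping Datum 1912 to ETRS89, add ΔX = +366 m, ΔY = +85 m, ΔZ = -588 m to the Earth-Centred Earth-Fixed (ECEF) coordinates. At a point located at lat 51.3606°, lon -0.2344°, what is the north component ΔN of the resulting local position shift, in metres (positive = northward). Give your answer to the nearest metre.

The local north axis is (−sin φ cos λ, −sin φ sin λ, cos φ), giving ΔN = -285.877 + 0.272 − 367.157 = -652.76 m.

ΔN = -653 m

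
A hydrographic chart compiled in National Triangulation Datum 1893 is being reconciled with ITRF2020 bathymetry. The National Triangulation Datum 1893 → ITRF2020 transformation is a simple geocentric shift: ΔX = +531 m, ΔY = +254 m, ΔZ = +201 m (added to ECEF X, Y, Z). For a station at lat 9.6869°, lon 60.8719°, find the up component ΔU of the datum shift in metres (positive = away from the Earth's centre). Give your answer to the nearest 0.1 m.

At φ = 9.6869°, λ = 60.8719°: sin φ = 0.168264, cos φ = 0.985742, sin λ = 0.873534, cos λ = 0.486764.
ΔU = cos φ cos λ·ΔX + cos φ sin λ·ΔY + sin φ·ΔZ = (0.985742)(0.486764)(531) + (0.985742)(0.873534)(254) + (0.168264)(201) = 507.32 m.

ΔU = 507.3 m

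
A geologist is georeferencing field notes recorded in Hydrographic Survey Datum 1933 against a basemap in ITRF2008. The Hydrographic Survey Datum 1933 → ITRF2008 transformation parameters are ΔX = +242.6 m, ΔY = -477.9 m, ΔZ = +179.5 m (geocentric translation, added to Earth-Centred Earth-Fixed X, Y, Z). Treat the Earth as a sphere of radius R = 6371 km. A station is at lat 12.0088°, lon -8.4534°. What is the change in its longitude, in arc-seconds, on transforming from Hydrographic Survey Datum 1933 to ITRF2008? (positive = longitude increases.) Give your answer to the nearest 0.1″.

Δλ = -14.5″

sin φ = 0.208062, cos φ = 0.978116, sin λ = -0.147005, cos λ = 0.989136.
East component: ΔE = −sin λ·ΔX + cos λ·ΔY = −(-0.147005)(242.6) + (0.989136)(-477.9) = -437.04 m.
1° of latitude spans πR/180 = 111195 m; at latitude φ, 1° of longitude spans that × cos φ = 108761.5 m, so Δλ = -437.04 / 108761.5 × 3600 = -14.466″.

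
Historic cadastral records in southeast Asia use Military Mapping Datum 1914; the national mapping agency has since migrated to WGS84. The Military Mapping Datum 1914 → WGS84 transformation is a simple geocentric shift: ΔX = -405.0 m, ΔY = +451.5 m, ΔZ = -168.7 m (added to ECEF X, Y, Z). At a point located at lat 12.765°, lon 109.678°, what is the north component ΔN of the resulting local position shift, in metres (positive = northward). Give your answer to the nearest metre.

The local north axis is (−sin φ cos λ, −sin φ sin λ, cos φ), giving ΔN = -30.133 − 93.934 − 164.530 = -288.60 m.

ΔN = -289 m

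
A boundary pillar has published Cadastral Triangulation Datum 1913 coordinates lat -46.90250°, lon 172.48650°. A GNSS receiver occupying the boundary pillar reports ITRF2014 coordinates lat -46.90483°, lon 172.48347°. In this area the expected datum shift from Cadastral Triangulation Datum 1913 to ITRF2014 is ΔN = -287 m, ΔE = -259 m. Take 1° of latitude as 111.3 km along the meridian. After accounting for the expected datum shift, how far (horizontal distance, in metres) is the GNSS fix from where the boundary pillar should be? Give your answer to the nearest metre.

Observed coordinate differences: Δφ = -0.00233°, Δλ = -0.00303°.
Converting to metres (1° lat = 111300 m, cos φ = 0.683242): observed ΔN = -259.3 m, observed ΔE = -230.4 m.
Subtracting the expected shift leaves a residual of -259.3 − (-287) = 27.7 m north and -230.4 − (-259) = 28.6 m east.
Residual distance = √(27.7² + 28.6²) = 39.8 m.

40 m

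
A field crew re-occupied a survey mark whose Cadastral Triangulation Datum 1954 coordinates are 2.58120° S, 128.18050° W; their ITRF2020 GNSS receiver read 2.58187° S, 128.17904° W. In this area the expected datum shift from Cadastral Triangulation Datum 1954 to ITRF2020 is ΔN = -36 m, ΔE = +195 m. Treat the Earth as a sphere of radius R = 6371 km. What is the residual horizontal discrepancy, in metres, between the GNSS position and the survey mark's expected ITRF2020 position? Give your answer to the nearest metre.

51 m

Observed coordinate differences: Δφ = -0.00067°, Δλ = +0.00146°.
Converting to metres (1° lat = 111195 m, cos φ = 0.998985): observed ΔN = -74.5 m, observed ΔE = 162.2 m.
Subtracting the expected shift leaves a residual of -74.5 − (-36) = -38.5 m north and 162.2 − (195) = -32.8 m east.
Residual distance = √((-38.5)² + (-32.8)²) = 50.6 m.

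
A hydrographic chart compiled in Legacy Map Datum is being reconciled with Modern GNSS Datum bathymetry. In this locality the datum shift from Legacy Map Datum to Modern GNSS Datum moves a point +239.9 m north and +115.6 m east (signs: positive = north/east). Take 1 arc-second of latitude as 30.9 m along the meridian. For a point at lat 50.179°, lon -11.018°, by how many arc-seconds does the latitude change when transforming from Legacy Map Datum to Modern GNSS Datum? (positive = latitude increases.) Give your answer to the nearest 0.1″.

1″ of latitude = 30.90 m, so Δφ = 239.9 / 30.90 = 7.764″.

Δφ = 7.8″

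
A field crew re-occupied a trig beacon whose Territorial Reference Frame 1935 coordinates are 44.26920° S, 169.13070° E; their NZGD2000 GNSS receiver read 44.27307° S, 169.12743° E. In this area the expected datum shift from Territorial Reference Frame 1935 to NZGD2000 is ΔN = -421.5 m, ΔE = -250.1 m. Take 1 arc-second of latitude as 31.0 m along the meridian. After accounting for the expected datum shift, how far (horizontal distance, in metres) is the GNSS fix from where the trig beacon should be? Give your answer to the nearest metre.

Observed coordinate differences: Δφ = -0.00387°, Δλ = -0.00327°.
Converting to metres (1° lat = 111600 m, cos φ = 0.716068): observed ΔN = -431.9 m, observed ΔE = -261.3 m.
Subtracting the expected shift leaves a residual of -431.9 − (-421.5) = -10.4 m north and -261.3 − (-250.1) = -11.2 m east.
Residual distance = √((-10.4)² + (-11.2)²) = 15.3 m.

15 m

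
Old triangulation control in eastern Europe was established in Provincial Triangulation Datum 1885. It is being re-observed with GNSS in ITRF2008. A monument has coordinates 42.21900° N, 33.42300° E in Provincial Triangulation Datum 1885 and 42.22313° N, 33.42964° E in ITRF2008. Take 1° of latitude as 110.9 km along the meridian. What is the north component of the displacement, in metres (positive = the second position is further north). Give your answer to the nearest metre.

Δφ = 42.22313° − 42.21900° = +0.00413°; Δλ = 33.42964° − 33.42300° = +0.00664°.
ΔN = Δφ × 110900 = 458.0 m; ΔE = Δλ × 110900 × cos(42.21900°) = +0.00664 × 110900 × 0.740582 = 545.3 m.

ΔN = 458 m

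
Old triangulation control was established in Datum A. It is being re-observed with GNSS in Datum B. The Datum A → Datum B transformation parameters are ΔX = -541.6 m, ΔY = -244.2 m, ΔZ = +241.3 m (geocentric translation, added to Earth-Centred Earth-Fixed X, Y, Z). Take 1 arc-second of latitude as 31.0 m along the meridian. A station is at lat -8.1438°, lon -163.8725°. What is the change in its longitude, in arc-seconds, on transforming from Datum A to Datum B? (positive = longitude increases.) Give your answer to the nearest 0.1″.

Δλ = 2.7″

sin φ = -0.141658, cos φ = 0.989916, sin λ = -0.277776, cos λ = -0.960646.
East component: ΔE = −sin λ·ΔX + cos λ·ΔY = −(-0.277776)(-541.6) + (-0.960646)(-244.2) = 84.15 m.
1° of latitude spans 3600 × 31.00 = 111600 m; at latitude φ, 1° of longitude spans that × cos φ = 110474.6 m, so Δλ = 84.15 / 110474.6 × 3600 = 2.742″.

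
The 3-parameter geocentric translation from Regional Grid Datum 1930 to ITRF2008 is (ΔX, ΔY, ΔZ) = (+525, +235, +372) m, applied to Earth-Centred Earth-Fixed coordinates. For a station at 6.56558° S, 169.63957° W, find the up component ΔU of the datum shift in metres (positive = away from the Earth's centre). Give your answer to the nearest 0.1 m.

The local up (radial) axis is (cos φ cos λ, cos φ sin λ, sin φ), giving ΔU = -513.053 − 41.985 − 42.535 = -597.57 m.

ΔU = -597.6 m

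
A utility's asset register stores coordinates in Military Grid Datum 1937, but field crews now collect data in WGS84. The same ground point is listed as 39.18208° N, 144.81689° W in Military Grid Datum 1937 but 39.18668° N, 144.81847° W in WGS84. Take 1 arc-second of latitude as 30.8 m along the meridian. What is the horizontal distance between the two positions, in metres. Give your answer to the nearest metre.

528 m

Δφ = 39.18668° − 39.18208° = +0.00460°; Δλ = -144.81847° − -144.81689° = -0.00158°.
1° of latitude = 3600 × 30.80 = 110880 m.
ΔN = Δφ × 110880 = 510.0 m; ΔE = Δλ × 110880 × cos(39.18208°) = -0.00158 × 110880 × 0.775142 = -135.8 m.
Distance = √(ΔE² + ΔN²) = √((-135.8)² + 510.0²) = 527.8 m.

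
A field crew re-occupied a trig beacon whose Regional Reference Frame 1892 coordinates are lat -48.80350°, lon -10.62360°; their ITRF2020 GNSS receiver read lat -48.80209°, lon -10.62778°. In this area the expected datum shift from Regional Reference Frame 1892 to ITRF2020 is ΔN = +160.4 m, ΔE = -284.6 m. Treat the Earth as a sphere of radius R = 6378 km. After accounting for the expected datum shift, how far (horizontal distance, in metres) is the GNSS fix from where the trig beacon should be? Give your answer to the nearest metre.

22 m

Observed coordinate differences: Δφ = +0.00141°, Δλ = -0.00418°.
Converting to metres (1° lat = 111317 m, cos φ = 0.658643): observed ΔN = 157.0 m, observed ΔE = -306.5 m.
Subtracting the expected shift leaves a residual of 157.0 − (160.4) = -3.4 m north and -306.5 − (-284.6) = -21.9 m east.
Residual distance = √((-3.4)² + (-21.9)²) = 22.1 m.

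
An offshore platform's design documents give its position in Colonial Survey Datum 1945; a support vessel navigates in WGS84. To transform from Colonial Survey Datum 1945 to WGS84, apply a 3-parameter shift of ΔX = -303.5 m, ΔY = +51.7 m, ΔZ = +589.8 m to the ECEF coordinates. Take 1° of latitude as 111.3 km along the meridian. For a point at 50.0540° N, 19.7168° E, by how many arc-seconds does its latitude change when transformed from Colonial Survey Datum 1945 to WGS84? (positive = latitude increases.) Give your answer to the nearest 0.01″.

Δφ = 18.90″

sin φ = 0.766650, cos φ = 0.642065, sin λ = 0.337371, cos λ = 0.941372.
North component: ΔN = −sin φ cos λ·ΔX − sin φ sin λ·ΔY + cos φ·ΔZ = −(0.766650)(0.941372)(-303.5) − (0.766650)(0.337371)(51.7) + (0.642065)(589.8) = 584.35 m.
1° of latitude spans 111300 m, so Δφ = 584.35 / 111300 × 3600 = 18.901″.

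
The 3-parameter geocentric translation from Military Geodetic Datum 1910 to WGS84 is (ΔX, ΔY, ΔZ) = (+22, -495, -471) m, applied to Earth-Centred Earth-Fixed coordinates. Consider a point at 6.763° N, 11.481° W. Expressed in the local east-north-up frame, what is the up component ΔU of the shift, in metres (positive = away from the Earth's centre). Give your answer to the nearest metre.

At φ = 6.763°, λ = -11.481°: sin φ = 0.117763, cos φ = 0.993042, sin λ = -0.199043, cos λ = 0.979991.
ΔU = cos φ cos λ·ΔX + cos φ sin λ·ΔY + sin φ·ΔZ = (0.993042)(0.979991)(22) + (0.993042)(-0.199043)(-495) + (0.117763)(-471) = 63.78 m.

ΔU = 64 m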